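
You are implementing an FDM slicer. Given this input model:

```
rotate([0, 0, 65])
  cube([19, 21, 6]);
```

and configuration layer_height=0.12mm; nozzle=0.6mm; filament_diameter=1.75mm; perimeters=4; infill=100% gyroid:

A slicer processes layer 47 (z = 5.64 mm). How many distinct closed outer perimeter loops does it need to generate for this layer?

1

At z = 5.64 mm: the 19×21 cube contributes its full rectangle; (whole slice rotated 65° about Z — lengths, areas and connectivity unchanged). The result has 1 disconnected region.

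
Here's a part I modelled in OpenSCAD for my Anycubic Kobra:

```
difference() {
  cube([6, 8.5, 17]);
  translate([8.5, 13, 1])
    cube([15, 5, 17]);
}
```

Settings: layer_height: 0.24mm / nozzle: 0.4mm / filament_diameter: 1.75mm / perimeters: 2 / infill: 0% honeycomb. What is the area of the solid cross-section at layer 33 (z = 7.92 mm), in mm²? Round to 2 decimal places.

51.00 mm²

At z = 7.92 mm: the 6×8.5 cube contributes its full rectangle (area 51.00 mm²); the 15×5 cube at (8.5, 13) contributes its full rectangle (area 75.00 mm²); After the difference (first − rest): starting from the 6×8.5 cube (51.00 mm²), the 15×5 cube at (8.5, 13) misses the remaining region (no effect) — area = 51.00 mm². Overall, the cross-section is a single solid region. Net area = 51.00 mm².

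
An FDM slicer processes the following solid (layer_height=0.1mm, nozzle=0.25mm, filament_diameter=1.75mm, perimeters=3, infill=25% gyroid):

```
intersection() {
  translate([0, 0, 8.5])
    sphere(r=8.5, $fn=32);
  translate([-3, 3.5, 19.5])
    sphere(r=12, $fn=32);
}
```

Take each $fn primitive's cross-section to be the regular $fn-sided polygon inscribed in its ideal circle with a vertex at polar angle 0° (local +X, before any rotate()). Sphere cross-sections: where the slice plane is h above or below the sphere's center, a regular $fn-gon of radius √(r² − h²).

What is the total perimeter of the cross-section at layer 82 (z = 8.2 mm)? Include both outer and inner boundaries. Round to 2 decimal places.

At z = 8.2 mm: the r=8.5 sphere contributes a regular 32-gon of circumradius √(8.5²−0.3²) = 8.495 (perimeter = 2·32·8.495·sin(180°/32) = 53.29 mm); the r=12 sphere at (-3, 3.5) slices to a regular 32-gon of circumradius 4.039 (√(r²−h²) with h=11.3 from center) (perimeter = 2·32·4.039·sin(180°/32) = 25.33 mm); Keeping only the common overlap: the r=12 sphere at (-3, 3.5) partially overlaps the r=8.5 sphere; clipping to the common part keeps 50.56 mm² — boundary = 25.27 mm. Overall, the cross-section is a single solid region. Total boundary length (outer) = 25.27 mm.

25.27 mm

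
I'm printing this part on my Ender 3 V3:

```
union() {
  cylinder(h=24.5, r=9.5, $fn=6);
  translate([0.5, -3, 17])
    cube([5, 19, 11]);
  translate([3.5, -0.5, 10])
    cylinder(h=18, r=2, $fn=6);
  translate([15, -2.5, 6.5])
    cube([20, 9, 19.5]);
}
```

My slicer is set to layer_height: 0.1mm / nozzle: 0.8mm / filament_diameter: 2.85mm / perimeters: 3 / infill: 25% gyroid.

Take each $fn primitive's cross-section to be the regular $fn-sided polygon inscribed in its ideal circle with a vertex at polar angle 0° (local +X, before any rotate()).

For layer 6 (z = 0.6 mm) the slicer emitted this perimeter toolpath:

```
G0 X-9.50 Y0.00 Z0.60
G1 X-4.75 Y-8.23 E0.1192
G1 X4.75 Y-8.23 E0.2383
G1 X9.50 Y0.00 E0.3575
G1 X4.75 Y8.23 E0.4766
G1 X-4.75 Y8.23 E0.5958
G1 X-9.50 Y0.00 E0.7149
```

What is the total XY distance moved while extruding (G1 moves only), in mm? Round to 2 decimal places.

Sum the Euclidean lengths of each G1 segment: total = 57.01 mm.

57.01 mm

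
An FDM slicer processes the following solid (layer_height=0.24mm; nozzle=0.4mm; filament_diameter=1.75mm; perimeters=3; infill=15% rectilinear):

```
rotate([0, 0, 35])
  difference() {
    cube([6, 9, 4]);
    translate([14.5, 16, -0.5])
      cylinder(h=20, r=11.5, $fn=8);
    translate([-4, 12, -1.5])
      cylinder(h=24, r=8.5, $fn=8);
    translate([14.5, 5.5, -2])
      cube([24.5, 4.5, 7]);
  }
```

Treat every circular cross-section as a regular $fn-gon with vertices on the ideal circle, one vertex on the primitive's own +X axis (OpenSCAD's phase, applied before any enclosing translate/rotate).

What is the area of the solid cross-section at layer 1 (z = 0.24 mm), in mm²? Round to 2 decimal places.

At z = 0.24 mm: the cube (footprint 6×9) is included at this height (area 54.00 mm²); the r=11.5 cylinder at (14.5, 16) gives a regular 8-gon of circumradius 11.5 (constant along its height) (area = (8/2)·11.500²·sin(360°/8) = 374.06 mm²); the cylinder at (-4, 12): section is a regular 8-gon, circumradius r=8.5 (area = (8/2)·8.500²·sin(360°/8) = 204.35 mm²); the cube at (14.5, 5.5) (footprint 24.5×4.5) is included at this height (area 110.25 mm²); Subtracting the remaining from the first: starting from the 6×9 cube (54.00 mm²), the r=11.5 cylinder at (14.5, 16) partially overlaps it — only the 0.01 mm² overlap (of its 374.06 mm²) is removed, clipping the outline; the r=8.5 cylinder at (-4, 12) partially overlaps it — only the 8.77 mm² overlap (of its 204.35 mm²) is removed, clipping the outline; the 24.5×4.5 cube at (14.5, 5.5) misses the remaining region (no effect) — area = 45.22 mm²; (rotated 35° about Z; rotation is an isometry so areas/perimeters/island counts are preserved). Overall, the cross-section is a single solid region. Net area = 45.22 mm².

45.22 mm²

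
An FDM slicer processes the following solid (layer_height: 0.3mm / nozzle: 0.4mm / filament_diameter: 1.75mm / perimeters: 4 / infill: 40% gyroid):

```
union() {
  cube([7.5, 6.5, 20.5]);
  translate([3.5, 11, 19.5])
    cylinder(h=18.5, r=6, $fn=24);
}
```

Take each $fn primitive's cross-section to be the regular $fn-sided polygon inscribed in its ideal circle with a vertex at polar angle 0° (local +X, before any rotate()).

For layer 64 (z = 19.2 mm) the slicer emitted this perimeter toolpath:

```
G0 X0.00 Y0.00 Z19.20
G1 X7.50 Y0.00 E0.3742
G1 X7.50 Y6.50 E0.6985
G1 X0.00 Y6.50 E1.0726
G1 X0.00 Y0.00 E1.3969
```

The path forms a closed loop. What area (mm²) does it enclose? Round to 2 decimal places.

Apply the shoelace formula to the sequence of (X, Y) vertices; enclosed area = 48.75 mm².

48.75 mm²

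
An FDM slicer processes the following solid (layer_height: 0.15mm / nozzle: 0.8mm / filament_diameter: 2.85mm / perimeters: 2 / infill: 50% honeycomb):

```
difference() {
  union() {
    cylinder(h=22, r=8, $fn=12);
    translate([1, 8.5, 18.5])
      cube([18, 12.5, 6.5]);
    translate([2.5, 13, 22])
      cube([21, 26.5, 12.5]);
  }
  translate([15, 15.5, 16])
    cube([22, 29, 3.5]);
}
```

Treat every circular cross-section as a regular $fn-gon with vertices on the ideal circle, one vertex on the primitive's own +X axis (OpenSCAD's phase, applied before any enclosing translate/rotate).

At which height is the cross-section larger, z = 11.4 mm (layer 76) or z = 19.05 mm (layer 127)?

Layer 76 (z = 11.4): the r=8 cylinder contributes a regular 12-gon of circumradius 8 (area = (12/2)·8.000²·sin(360°/12) = 192.00 mm²); the cube at (1, 8.5) is absent (z outside [18.5, 25]); the cube at (2.5, 13) does not reach this height (z outside [22, 34.5]); Taking the union: only the r=8 cylinder is present, so the union is just that shape — area = 192.00 mm²; the cube at (15, 15.5) is not intersected at this z (z outside [16, 19.5]); After the difference (first − rest): none of the subtracted shapes is present at this height, so the result so far is unchanged — area = 192.00 mm². So its area = 192.00 mm². Layer 127 (z = 19.05): the cylinder: section is a regular 12-gon, circumradius r=8 (area = (12/2)·8.000²·sin(360°/12) = 192.00 mm²); the 18×12.5 cube at (1, 8.5) contributes its full rectangle (area 225.00 mm²); the cube at (2.5, 13) is not intersected at this z (z outside [22, 34.5]); Merging all regions: the 2 present regions are separate (no shared area or edge), so areas and boundary lengths simply add and each stays a separate island — area = 417.00 mm²; the 22×29 cube at (15, 15.5) contributes its full rectangle (area 638.00 mm²); Taking the first minus the rest: starting from that combined region (417.00 mm²), the 22×29 cube at (15, 15.5) partially overlaps it — only the 22.00 mm² overlap (of its 638.00 mm²) is removed, clipping the outline — area = 395.00 mm². So its area = 395.00 mm². Layer 127 is larger (395.00 vs 192.00 mm²).

layer 127 (z = 19.05 mm)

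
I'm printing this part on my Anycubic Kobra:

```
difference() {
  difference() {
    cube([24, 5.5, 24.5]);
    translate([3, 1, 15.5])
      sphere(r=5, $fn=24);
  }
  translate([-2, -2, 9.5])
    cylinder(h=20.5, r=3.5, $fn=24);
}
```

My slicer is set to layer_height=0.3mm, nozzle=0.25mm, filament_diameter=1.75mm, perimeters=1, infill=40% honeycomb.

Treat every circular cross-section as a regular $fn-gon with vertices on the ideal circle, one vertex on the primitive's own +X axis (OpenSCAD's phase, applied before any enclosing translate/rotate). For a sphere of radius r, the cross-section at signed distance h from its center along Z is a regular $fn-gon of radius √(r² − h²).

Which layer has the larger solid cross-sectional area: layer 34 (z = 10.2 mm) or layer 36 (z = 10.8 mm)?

Layer 34 (z = 10.2): the 24×5.5 cube contributes its full rectangle (area 132.00 mm²); the sphere at (3, 1) is not intersected at this z (|z−center|=5.300 > r=5); After the difference (first − rest): none of the subtracted shapes is present at this height, so the 24×5.5 cube is unchanged — area = 132.00 mm²; the r=3.5 cylinder at (-2, -2) gives a regular 24-gon of circumradius 3.5 (constant along its height) (area = (24/2)·3.500²·sin(360°/24) = 38.05 mm²); After the difference (first − rest): starting from the result so far (132.00 mm²), the r=3.5 cylinder at (-2, -2) partially overlaps it — only the 0.40 mm² overlap (of its 38.05 mm²) is removed, clipping the outline — area = 131.60 mm². So its area = 131.60 mm². Layer 36 (z = 10.8): the cube (footprint 24×5.5) is included at this height (area 132.00 mm²); the r=5 sphere at (3, 1) contributes a regular 24-gon of circumradius √(5²−4.7²) = 1.706 (area = (24/2)·1.706²·sin(360°/24) = 9.04 mm²); Taking the first minus the rest: starting from the 24×5.5 cube (132.00 mm²), the r=5 sphere at (3, 1) partially overlaps it — only the 7.70 mm² overlap (of its 9.04 mm²) is removed, clipping the outline — area = 124.30 mm²; the r=3.5 cylinder at (-2, -2) contributes a regular 24-gon of circumradius 3.5 (area = (24/2)·3.500²·sin(360°/24) = 38.05 mm²); Taking the first minus the rest: starting from the result so far (124.30 mm²), the r=3.5 cylinder at (-2, -2) partially overlaps it — only the 0.40 mm² overlap (of its 38.05 mm²) is removed, clipping the outline — area = 123.90 mm². So its area = 123.90 mm². Layer 34 is larger (131.60 vs 123.90 mm²).

layer 34 (z = 10.2 mm)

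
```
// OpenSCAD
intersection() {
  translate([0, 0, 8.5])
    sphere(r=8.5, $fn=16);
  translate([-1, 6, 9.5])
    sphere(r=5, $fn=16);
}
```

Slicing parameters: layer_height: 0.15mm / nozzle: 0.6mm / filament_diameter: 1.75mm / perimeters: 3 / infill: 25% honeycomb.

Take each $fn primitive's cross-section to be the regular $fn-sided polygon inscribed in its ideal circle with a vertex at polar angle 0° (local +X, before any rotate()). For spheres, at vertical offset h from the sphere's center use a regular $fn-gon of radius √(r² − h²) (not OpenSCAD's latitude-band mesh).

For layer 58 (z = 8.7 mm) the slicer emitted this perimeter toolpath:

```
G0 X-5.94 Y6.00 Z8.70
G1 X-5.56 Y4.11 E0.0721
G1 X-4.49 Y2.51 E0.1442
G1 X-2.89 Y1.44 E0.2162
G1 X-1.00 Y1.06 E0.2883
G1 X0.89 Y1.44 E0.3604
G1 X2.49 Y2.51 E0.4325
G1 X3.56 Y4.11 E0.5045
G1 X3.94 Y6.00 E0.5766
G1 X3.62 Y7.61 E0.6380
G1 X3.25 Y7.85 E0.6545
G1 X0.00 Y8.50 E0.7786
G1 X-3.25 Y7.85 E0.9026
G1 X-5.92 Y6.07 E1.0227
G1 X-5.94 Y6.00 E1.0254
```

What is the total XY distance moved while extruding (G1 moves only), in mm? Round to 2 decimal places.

Sum the Euclidean lengths of each G1 segment: total = 27.40 mm.

27.40 mm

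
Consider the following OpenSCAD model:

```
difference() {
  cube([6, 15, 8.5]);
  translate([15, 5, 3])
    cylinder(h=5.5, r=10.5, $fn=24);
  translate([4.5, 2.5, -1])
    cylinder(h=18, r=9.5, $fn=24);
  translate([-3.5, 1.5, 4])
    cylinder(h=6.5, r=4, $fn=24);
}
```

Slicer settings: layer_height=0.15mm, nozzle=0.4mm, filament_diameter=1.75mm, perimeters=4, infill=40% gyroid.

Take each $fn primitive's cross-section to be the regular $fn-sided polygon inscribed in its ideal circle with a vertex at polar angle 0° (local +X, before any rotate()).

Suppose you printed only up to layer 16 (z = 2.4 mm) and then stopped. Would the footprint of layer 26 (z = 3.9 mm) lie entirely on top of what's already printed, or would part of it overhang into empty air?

Compare the two slices. At z = 2.4: the 6×15 cube contributes its full rectangle (area 90.00 mm²); the cylinder at (15, 5) is absent (z outside [3, 8.5]); the cylinder at (4.5, 2.5): section is a regular 24-gon, circumradius r=9.5 (area = (24/2)·9.500²·sin(360°/24) = 280.30 mm²); the cylinder at (-3.5, 1.5) is absent (z outside [4, 10.5]); After the difference (first − rest): starting from the 6×15 cube (90.00 mm²), the r=9.5 cylinder at (4.5, 2.5) partially overlaps it — only the 69.93 mm² overlap (of its 280.30 mm²) is removed, clipping the outline — area = 20.07 mm². At z = 3.9: the cube is present — its section is the full 6×15 rectangle (area 90.00 mm²); the r=10.5 cylinder at (15, 5) gives a regular 24-gon of circumradius 10.5 (constant along its height) (area = (24/2)·10.500²·sin(360°/24) = 342.42 mm²); the r=9.5 cylinder at (4.5, 2.5) contributes a regular 24-gon of circumradius 9.5 (area = (24/2)·9.500²·sin(360°/24) = 280.30 mm²); the cylinder at (-3.5, 1.5) is not intersected at this z (z outside [4, 10.5]); Subtracting the remaining from the first: starting from the 6×15 cube (90.00 mm²), the r=10.5 cylinder at (15, 5) partially overlaps it — only the 10.28 mm² overlap (of its 342.42 mm²) is removed, clipping the outline; the r=9.5 cylinder at (4.5, 2.5) partially overlaps it — only the 59.65 mm² overlap (of its 280.30 mm²) is removed, clipping the outline — area = 20.07 mm². Checking containment: the cross-section at z = 3.9 is a subset of the cross-section at z = 2.4.

entirely on top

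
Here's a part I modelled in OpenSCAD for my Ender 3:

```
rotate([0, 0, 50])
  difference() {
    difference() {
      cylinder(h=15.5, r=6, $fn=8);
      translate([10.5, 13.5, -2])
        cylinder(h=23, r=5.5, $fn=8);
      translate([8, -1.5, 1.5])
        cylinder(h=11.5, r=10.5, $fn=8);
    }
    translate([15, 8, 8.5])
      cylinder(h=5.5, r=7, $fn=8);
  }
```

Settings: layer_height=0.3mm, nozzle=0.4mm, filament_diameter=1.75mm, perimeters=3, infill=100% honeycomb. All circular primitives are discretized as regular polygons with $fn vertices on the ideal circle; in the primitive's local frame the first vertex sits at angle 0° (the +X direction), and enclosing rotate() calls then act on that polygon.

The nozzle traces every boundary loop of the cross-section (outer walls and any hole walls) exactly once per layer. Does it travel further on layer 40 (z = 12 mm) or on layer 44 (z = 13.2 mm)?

Layer 40 (z = 12): the cylinder: section is a regular 8-gon, circumradius r=6 (perimeter = 2·8·6.000·sin(180°/8) = 36.74 mm); the cylinder at (10.5, 13.5): section is a regular 8-gon, circumradius r=5.5 (perimeter = 2·8·5.500·sin(180°/8) = 33.68 mm); the cylinder at (8, -1.5): section is a regular 8-gon, circumradius r=10.5 (perimeter = 2·8·10.500·sin(180°/8) = 64.29 mm); Subtracting the remaining from the first: starting from the r=6 cylinder, the r=5.5 cylinder at (10.5, 13.5) misses the remaining region (no effect); the r=10.5 cylinder at (8, -1.5) partially overlaps it — only the 65.03 mm² overlap (of its 311.83 mm²) is removed, clipping the outline — boundary = 30.51 mm; the r=7 cylinder at (15, 8) contributes a regular 8-gon of circumradius 7 (perimeter = 2·8·7.000·sin(180°/8) = 42.86 mm); Subtracting the remaining from the first: starting from that combined region, the r=7 cylinder at (15, 8) misses the remaining region (no effect) — boundary = 30.51 mm; (rotated 50° about Z; rotation is an isometry so areas/perimeters/island counts are preserved). So its perimeter = 30.51 mm. Layer 44 (z = 13.2): the r=6 cylinder contributes a regular 8-gon of circumradius 6 (perimeter = 2·8·6.000·sin(180°/8) = 36.74 mm); the r=5.5 cylinder at (10.5, 13.5) contributes a regular 8-gon of circumradius 5.5 (perimeter = 2·8·5.500·sin(180°/8) = 33.68 mm); the cylinder at (8, -1.5) does not reach this height (z outside [1.5, 13]); After the difference (first − rest): starting from the r=6 cylinder, the r=5.5 cylinder at (10.5, 13.5) misses the remaining region (no effect) — boundary = 36.74 mm; the r=7 cylinder at (15, 8) gives a regular 8-gon of circumradius 7 (constant along its height) (perimeter = 2·8·7.000·sin(180°/8) = 42.86 mm); Subtracting the remaining from the first: starting from that combined region, the r=7 cylinder at (15, 8) misses the remaining region (no effect) — boundary = 36.74 mm; (rotated 50° about Z; rotation is an isometry so areas/perimeters/island counts are preserved). So its perimeter = 36.74 mm. Layer 44 is larger (36.74 vs 30.51 mm).

layer 44 (z = 13.2 mm)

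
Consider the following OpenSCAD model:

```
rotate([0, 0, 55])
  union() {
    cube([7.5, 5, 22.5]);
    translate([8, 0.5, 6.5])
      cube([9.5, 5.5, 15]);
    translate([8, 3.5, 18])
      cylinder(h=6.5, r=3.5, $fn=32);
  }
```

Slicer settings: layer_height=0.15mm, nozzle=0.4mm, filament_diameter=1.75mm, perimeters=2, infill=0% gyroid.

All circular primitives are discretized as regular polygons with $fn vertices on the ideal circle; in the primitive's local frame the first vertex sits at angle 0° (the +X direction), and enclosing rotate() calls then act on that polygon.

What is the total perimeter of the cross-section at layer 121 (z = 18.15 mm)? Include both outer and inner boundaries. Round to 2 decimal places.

46.69 mm

At z = 18.15 mm: the cube (footprint 7.5×5) is included at this height (perimeter 25.00 mm); the cube at (8, 0.5) (footprint 9.5×5.5) is included at this height (perimeter 30.00 mm); the cylinder at (8, 3.5): section is a regular 32-gon, circumradius r=3.5 (perimeter = 2·32·3.500·sin(180°/32) = 21.96 mm); Combining (union): the regions partially overlap (shared area 29.01 mm²), so the edge portions inside another operand are dropped and the merged outline is re-measured after clipping — boundary = 46.69 mm; (rotated 55° about Z; rotation is an isometry so areas/perimeters/island counts are preserved). Overall, the cross-section is a single solid region. Total boundary length (outer) = 46.69 mm.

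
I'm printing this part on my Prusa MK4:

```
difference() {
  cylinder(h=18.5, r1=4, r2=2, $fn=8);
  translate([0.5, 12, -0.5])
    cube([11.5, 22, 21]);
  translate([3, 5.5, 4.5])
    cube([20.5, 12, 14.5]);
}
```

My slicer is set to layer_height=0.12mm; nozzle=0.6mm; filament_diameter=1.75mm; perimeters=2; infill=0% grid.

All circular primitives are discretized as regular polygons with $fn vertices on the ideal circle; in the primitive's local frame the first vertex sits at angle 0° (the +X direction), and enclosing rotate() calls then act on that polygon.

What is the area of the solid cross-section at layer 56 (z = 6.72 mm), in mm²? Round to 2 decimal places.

30.31 mm²

At z = 6.72 mm: the cone: at t=0.363 of its height the radius interpolates to r₁+(r₂−r₁)t = 3.274, giving a regular 8-gon of that circumradius (area = (8/2)·3.274²·sin(360°/8) = 30.31 mm²); the cube at (0.5, 12) is present — its section is the full 11.5×22 rectangle (area 253.00 mm²); the 20.5×12 cube at (3, 5.5) contributes its full rectangle (area 246.00 mm²); After the difference (first − rest): starting from the cone (30.31 mm²), the 11.5×22 cube at (0.5, 12) misses the remaining region (no effect); the 20.5×12 cube at (3, 5.5) misses the remaining region (no effect) — area = 30.31 mm². Overall, the cross-section is a single solid region. Net area = 30.31 mm².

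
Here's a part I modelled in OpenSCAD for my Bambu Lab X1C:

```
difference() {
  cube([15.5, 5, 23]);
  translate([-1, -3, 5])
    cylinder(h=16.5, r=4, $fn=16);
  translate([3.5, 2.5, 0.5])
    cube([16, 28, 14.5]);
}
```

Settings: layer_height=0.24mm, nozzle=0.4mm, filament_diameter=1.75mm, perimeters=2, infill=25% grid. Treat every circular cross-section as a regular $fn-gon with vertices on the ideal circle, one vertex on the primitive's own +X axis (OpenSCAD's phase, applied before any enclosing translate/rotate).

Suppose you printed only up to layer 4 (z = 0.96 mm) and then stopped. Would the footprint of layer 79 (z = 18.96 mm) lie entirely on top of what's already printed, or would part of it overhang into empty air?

part overhangs

Compare the two slices. At z = 0.96: the cube (footprint 15.5×5) is included at this height (area 77.50 mm²); the cylinder at (-1, -3) is not intersected at this z (z outside [5, 21.5]); the cube at (3.5, 2.5) (footprint 16×28) is included at this height (area 448.00 mm²); Taking the first minus the rest: starting from the 15.5×5 cube (77.50 mm²), the 16×28 cube at (3.5, 2.5) partially overlaps it — only the 30.00 mm² overlap (of its 448.00 mm²) is removed, clipping the outline — area = 47.50 mm². At z = 18.96: the 15.5×5 cube contributes its full rectangle (area 77.50 mm²); the r=4 cylinder at (-1, -3) gives a regular 16-gon of circumradius 4 (constant along its height) (area = (16/2)·4.000²·sin(360°/16) = 48.98 mm²); the cube at (3.5, 2.5) is absent (z outside [0.5, 15]); After the difference (first − rest): starting from the 15.5×5 cube (77.50 mm²), the r=4 cylinder at (-1, -3) partially overlaps it — only the 0.76 mm² overlap (of its 48.98 mm²) is removed, clipping the outline — area = 76.74 mm². Checking containment: at z = 18.96 the cross-section extends beyond the z = 0.96 cross-section by about 30.00 mm².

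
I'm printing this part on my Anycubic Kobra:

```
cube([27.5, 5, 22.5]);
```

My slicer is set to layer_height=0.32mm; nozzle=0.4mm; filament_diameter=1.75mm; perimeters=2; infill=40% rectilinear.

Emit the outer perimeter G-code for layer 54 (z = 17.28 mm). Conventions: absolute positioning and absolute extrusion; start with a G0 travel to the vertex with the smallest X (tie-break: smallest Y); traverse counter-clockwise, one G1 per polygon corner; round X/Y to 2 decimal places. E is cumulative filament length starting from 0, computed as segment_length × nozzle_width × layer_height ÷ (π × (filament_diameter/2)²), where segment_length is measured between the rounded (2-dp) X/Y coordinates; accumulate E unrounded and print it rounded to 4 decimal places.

G0 X0.00 Y0.00 Z17.28
G1 X27.50 Y0.00 E1.4634
G1 X27.50 Y5.00 E1.7295
G1 X0.00 Y5.00 E3.1930
G1 X0.00 Y0.00 E3.4591

At z = 17.28 mm: the cube is present — its section is the full 27.5×5 rectangle. The outline is a single polygon with 4 vertices. Extrusion per mm of travel: 0.4 × 0.32 / (π × 0.875²) = 0.053216. Accumulating E over each segment gives final E = 3.4591.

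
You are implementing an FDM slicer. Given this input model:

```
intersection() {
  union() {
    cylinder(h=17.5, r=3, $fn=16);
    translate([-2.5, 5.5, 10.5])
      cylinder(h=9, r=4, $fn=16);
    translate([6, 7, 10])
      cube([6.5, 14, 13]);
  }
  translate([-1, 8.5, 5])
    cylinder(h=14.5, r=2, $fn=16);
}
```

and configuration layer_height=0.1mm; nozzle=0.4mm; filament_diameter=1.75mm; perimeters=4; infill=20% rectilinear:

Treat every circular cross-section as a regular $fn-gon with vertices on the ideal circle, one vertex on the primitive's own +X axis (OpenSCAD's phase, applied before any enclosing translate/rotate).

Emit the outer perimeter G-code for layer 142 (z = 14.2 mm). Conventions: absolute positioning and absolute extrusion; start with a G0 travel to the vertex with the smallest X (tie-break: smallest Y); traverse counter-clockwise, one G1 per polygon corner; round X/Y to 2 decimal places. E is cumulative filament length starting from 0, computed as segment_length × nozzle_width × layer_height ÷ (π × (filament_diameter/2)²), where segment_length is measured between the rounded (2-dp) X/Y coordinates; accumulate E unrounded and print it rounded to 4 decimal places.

At z = 14.2 mm: the r=3 cylinder contributes a regular 16-gon of circumradius 3; the r=4 cylinder at (-2.5, 5.5) gives a regular 16-gon of circumradius 4 (constant along its height); the cube at (6, 7) is present — its section is the full 6.5×14 rectangle; Combining (union): the regions partially overlap (shared area 1.95 mm²), so overlapping operands fuse into one piece — 2 connected regions; the r=2 cylinder at (-1, 8.5) gives a regular 16-gon of circumradius 2 (constant along its height); After intersecting: the r=2 cylinder at (-1, 8.5) partially overlaps the result so far; clipping to the common part keeps 7.80 mm² — 1 connected region. The outline is a single polygon with 13 vertices. Extrusion per mm of travel: 0.4 × 0.1 / (π × 0.875²) = 0.016630. Accumulating E over each segment gives final E = 0.1753.

G0 X-3.00 Y8.50 Z14.20
G1 X-2.85 Y7.73 E0.0130
G1 X-2.41 Y7.09 E0.0260
G1 X-1.77 Y6.65 E0.0389
G1 X-1.00 Y6.50 E0.0519
G1 X-0.23 Y6.65 E0.0650
G1 X0.41 Y7.09 E0.0779
G1 X0.79 Y7.64 E0.0890
G1 X0.33 Y8.33 E0.1028
G1 X-0.97 Y9.20 E0.1288
G1 X-2.50 Y9.50 E0.1547
G1 X-2.72 Y9.46 E0.1585
G1 X-2.85 Y9.27 E0.1623
G1 X-3.00 Y8.50 E0.1753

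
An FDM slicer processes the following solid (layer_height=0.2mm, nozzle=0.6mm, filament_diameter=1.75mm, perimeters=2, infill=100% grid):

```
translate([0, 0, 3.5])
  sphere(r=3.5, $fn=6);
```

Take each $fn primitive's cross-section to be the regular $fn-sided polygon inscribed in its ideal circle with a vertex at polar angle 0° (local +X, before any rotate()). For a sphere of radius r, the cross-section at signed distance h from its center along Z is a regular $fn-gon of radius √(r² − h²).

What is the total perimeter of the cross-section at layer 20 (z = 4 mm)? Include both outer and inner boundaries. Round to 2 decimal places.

At z = 4 mm: the r=3.5 sphere slices to a regular 6-gon of circumradius 3.464 (√(r²−h²) with h=0.5 from center) (perimeter = 2·6·3.464·sin(180°/6) = 20.78 mm). Overall, the cross-section is a single solid region. Total boundary length (outer) = 20.78 mm.

20.78 mm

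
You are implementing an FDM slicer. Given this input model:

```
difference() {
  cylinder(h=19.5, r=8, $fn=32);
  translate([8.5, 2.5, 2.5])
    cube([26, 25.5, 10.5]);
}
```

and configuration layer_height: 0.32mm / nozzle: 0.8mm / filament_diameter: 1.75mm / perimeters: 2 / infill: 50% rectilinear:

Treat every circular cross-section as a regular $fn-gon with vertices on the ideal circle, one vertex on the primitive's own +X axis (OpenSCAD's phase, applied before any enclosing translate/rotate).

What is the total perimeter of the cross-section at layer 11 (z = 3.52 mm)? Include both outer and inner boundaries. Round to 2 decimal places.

At z = 3.52 mm: the r=8 cylinder contributes a regular 32-gon of circumradius 8 (perimeter = 2·32·8.000·sin(180°/32) = 50.18 mm); the cube at (8.5, 2.5) is present — its section is the full 26×25.5 rectangle (perimeter 103.00 mm); Taking the first minus the rest: starting from the r=8 cylinder, the 26×25.5 cube at (8.5, 2.5) misses the remaining region (no effect) — boundary = 50.18 mm. Overall, the cross-section is a single solid region. Total boundary length (outer) = 50.18 mm.

50.18 mm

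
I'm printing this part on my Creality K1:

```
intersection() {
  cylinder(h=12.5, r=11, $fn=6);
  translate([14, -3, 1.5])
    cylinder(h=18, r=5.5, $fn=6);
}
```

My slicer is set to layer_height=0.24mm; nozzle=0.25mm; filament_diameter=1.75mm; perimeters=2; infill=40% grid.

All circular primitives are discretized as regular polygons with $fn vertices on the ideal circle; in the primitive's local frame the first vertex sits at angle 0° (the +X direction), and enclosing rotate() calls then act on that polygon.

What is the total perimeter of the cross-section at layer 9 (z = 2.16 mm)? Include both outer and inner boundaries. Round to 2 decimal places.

10.00 mm

At z = 2.16 mm: the r=11 cylinder contributes a regular 6-gon of circumradius 11 (perimeter = 2·6·11.000·sin(180°/6) = 66.00 mm); the r=5.5 cylinder at (14, -3) contributes a regular 6-gon of circumradius 5.5 (perimeter = 2·6·5.500·sin(180°/6) = 33.00 mm); Taking the intersection: the r=5.5 cylinder at (14, -3) partially overlaps the r=11 cylinder; clipping to the common part keeps 2.81 mm² — boundary = 10.00 mm. Overall, the cross-section is a single solid region. Total boundary length (outer) = 10.00 mm.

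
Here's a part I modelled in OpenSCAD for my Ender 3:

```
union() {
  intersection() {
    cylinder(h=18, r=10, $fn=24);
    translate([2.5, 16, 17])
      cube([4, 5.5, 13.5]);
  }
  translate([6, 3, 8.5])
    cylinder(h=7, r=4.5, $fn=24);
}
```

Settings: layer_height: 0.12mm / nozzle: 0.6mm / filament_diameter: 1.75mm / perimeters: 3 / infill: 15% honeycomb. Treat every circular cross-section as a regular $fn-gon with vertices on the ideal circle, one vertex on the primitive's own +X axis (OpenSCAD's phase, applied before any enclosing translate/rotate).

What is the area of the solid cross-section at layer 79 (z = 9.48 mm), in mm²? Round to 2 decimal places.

62.89 mm²

At z = 9.48 mm: the r=10 cylinder gives a regular 24-gon of circumradius 10 (constant along its height) (area = (24/2)·10.000²·sin(360°/24) = 310.58 mm²); the cube at (2.5, 16) is not intersected at this z (z outside [17, 30.5]); After intersecting: at least one operand is absent at this height, so nothing remains; the r=4.5 cylinder at (6, 3) gives a regular 24-gon of circumradius 4.5 (constant along its height) (area = (24/2)·4.500²·sin(360°/24) = 62.89 mm²); Combining (union): only the r=4.5 cylinder at (6, 3) is present, so the union is just that shape — area = 62.89 mm². Overall, the cross-section is a single solid region. Net area = 62.89 mm².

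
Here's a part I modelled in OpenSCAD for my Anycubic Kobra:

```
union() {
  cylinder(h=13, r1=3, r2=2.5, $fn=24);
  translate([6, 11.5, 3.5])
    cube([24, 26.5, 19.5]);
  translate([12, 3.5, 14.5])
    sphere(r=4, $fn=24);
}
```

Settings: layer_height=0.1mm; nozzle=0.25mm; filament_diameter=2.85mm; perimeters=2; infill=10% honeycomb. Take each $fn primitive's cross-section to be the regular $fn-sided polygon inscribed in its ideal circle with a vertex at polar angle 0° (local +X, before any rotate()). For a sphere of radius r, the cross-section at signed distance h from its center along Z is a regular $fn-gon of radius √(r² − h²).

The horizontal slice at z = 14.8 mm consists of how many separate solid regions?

At z = 14.8 mm: the cone does not reach this height (z outside [0, 13]); the 24×26.5 cube at (6, 11.5) contributes its full rectangle; the sphere at (12, 3.5): section is a regular 24-gon, circumradius = √(r²−h²) = √(4²−0.3²) = 3.989; Merging all regions: the 2 present regions are separate (no shared area or edge), so areas and boundary lengths simply add and each stays a separate island — 2 connected regions. The result has 2 disconnected regions.

2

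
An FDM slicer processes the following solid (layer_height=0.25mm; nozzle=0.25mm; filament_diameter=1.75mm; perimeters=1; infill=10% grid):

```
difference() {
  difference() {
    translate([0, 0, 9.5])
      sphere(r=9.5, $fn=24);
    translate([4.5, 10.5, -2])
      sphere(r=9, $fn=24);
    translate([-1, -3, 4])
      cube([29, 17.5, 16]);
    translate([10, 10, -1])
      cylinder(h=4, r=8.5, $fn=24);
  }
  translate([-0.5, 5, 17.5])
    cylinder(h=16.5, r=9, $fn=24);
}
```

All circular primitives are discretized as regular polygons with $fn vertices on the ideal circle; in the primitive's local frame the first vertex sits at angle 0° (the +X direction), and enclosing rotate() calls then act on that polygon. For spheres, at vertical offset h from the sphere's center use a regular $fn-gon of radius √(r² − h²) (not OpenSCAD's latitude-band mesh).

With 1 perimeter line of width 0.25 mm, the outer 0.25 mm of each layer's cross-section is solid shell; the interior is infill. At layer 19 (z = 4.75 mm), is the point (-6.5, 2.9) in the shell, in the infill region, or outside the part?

At z = 4.75 mm: the r=9.5 sphere slices to a regular 24-gon of circumradius 8.227 (√(r²−h²) with h=4.75 from center); the r=9 sphere at (4.5, 10.5) contributes a regular 24-gon of circumradius √(9²−6.75²) = 5.953; the cube at (-1, -3) is present — its section is the full 29×17.5 rectangle; the cylinder at (10, 10) does not reach this height (z outside [-1, 3]); Subtracting the remaining from the first: starting from the r=9.5 sphere, the r=9 sphere at (4.5, 10.5) partially overlaps it — only the 14.80 mm² overlap (of its 110.06 mm²) is removed, clipping the outline; the 29×17.5 cube at (-1, -3) partially overlaps it — only the 72.90 mm² overlap (of its 507.50 mm²) is removed, clipping the outline — 1 connected region; the cylinder at (-0.5, 5) does not reach this height (z outside [17.5, 34]); Taking the first minus the rest: none of the subtracted shapes is present at this height, so that combined region is unchanged — 1 connected region. Overall, the cross-section is a single solid region. The nearest boundary edge runs (-7.95, 2.13)→(-7.12, 4.11); distance from the point to it = 1.04 mm. The point is inside the cross-section and 1.04 mm from the nearest boundary — more than the 0.25 mm shell width (1 × 0.25), so it's in the infill interior.

infill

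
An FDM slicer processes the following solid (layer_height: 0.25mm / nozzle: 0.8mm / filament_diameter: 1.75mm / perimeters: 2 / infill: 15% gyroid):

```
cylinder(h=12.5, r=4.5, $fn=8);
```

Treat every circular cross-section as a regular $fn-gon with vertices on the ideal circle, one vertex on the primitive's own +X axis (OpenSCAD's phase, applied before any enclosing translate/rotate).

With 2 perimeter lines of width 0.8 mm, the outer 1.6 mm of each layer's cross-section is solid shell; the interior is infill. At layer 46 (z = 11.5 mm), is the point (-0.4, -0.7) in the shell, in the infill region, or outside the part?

infill

At z = 11.5 mm: the r=4.5 cylinder contributes a regular 8-gon of circumradius 4.5. Overall, the cross-section is a single solid region. The nearest boundary edge runs (-3.18, -3.18)→(-0.00, -4.50); distance from the point to it = 3.36 mm. The point is inside the cross-section and 3.36 mm from the nearest boundary — more than the 1.6 mm shell width (2 × 0.8), so it's in the infill interior.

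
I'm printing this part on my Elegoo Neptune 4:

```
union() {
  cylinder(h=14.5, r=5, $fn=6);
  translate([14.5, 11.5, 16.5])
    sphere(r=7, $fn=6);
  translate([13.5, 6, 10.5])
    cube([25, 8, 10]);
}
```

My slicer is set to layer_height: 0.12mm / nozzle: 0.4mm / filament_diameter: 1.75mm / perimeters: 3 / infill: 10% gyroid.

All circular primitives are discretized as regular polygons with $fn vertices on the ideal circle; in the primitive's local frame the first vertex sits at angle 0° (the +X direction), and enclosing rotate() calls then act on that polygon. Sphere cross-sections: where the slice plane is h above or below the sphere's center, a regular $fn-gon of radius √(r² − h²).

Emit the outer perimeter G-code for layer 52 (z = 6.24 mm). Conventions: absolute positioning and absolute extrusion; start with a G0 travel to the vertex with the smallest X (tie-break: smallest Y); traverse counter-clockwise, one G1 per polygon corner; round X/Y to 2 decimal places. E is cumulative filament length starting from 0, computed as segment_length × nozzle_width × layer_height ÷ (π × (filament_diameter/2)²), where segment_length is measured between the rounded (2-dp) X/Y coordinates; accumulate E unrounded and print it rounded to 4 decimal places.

G0 X-5.00 Y0.00 Z6.24
G1 X-2.50 Y-4.33 E0.0998
G1 X2.50 Y-4.33 E0.1996
G1 X5.00 Y0.00 E0.2993
G1 X2.50 Y4.33 E0.3991
G1 X-2.50 Y4.33 E0.4989
G1 X-5.00 Y0.00 E0.5987

At z = 6.24 mm: the r=5 cylinder gives a regular 6-gon of circumradius 5 (constant along its height); the sphere at (14.5, 11.5) does not reach this height (|z−center|=10.260 > r=7); the cube at (13.5, 6) is not intersected at this z (z outside [10.5, 20.5]); Taking the union: only the r=5 cylinder is present, so the union is just that shape — 1 connected region. The outline is a single polygon with 6 vertices. Extrusion per mm of travel: 0.4 × 0.12 / (π × 0.875²) = 0.019956. Accumulating E over each segment gives final E = 0.5987.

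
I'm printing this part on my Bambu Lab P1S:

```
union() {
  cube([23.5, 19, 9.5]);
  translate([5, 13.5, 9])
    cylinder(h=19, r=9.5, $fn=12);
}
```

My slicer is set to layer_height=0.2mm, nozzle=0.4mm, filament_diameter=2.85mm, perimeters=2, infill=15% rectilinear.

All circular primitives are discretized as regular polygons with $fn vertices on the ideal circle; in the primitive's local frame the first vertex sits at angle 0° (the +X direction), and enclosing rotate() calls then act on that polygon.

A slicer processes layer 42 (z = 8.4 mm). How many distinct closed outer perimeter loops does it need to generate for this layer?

At z = 8.4 mm: the 23.5×19 cube contributes its full rectangle; the cylinder at (5, 13.5) is not intersected at this z (z outside [9, 28]); Taking the union: only the 23.5×19 cube is present, so the union is just that shape — 1 connected region. The result has 1 disconnected region.

1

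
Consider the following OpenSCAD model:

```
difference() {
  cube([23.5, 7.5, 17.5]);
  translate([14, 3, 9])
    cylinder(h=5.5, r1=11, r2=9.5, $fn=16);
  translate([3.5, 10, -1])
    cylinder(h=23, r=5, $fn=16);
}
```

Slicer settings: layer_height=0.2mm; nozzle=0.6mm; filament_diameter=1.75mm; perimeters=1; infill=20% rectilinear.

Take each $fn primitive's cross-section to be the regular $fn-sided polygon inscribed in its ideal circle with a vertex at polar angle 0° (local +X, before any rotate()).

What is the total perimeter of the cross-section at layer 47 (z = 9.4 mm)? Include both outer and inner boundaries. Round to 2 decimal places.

At z = 9.4 mm: the cube is present — its section is the full 23.5×7.5 rectangle (perimeter 62.00 mm); the cone at (14, 3) contributes a regular 16-gon of circumradius 10.891 (interpolated between r1=11 and r2=9.5 at t=0.073) (perimeter = 2·16·10.891·sin(180°/16) = 67.99 mm); the cylinder at (3.5, 10): section is a regular 16-gon, circumradius r=5 (perimeter = 2·16·5.000·sin(180°/16) = 31.21 mm); After the difference (first − rest): starting from the 23.5×7.5 cube, the cone at (14, 3) partially overlaps it — only the 150.00 mm² overlap (of its 363.13 mm²) is removed, clipping the outline; the r=5 cylinder at (3.5, 10) partially overlaps it — only the 7.61 mm² overlap (of its 76.54 mm²) is removed, clipping the outline — boundary = 19.11 mm. Overall, the cross-section is a single solid region. Total boundary length (outer) = 19.11 mm.

19.11 mm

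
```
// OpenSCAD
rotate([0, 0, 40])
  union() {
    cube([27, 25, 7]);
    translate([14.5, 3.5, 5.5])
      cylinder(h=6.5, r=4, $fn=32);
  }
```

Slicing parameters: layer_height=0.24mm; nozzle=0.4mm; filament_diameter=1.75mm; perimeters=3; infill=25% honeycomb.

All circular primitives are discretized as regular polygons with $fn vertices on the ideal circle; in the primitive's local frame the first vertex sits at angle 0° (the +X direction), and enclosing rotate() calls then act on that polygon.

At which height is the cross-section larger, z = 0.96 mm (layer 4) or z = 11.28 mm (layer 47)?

Layer 4 (z = 0.96): the 27×25 cube contributes its full rectangle (area 675.00 mm²); the cylinder at (14.5, 3.5) is not intersected at this z (z outside [5.5, 12]); Merging all regions: only the 27×25 cube is present, so the union is just that shape — area = 675.00 mm²; (rotated 40° about Z; rotation is an isometry so areas/perimeters/island counts are preserved). So its area = 675.00 mm². Layer 47 (z = 11.28): the cube is absent (z outside [0, 7]); the r=4 cylinder at (14.5, 3.5) gives a regular 32-gon of circumradius 4 (constant along its height) (area = (32/2)·4.000²·sin(360°/32) = 49.94 mm²); Merging all regions: only the r=4 cylinder at (14.5, 3.5) is present, so the union is just that shape — area = 49.94 mm²; (rotated 40° about Z; rotation is an isometry so areas/perimeters/island counts are preserved). So its area = 49.94 mm². Layer 4 is larger (675.00 vs 49.94 mm²).

layer 4 (z = 0.96 mm)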